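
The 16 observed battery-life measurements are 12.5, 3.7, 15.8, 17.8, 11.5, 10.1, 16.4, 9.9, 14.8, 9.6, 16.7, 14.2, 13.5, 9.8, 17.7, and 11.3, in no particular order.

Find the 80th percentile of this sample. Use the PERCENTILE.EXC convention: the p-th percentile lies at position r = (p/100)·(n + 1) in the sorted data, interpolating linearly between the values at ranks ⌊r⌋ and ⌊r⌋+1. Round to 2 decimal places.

Sorted: 3.7, 9.6, 9.8, 9.9, 10.1, 11.3, 11.5, 12.5, 13.5, 14.2, 14.8, 15.8, 16.4, 16.7, 17.7, 17.8.
n = 16.
r = (80/100)·(16 + 1) = 13.6.
Rank 13 is 16.4 and rank 14 is 16.7.
Interpolate: 16.4 + 0.6·(16.7 − 16.4) = 16.4 + 0.6·0.3 = 16.58.

16.58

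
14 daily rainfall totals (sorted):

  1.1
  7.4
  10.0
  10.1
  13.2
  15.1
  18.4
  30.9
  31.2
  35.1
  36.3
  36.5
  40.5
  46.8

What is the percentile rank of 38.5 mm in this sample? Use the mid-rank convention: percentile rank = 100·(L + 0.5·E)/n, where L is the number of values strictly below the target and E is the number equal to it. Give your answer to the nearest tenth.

Count below 38.5: L = 12; count equal: E = 0; n = 14.
Percentile rank = 100·(12 + 0.5·0)/14 = 100·12/14 = 85.71.

85.7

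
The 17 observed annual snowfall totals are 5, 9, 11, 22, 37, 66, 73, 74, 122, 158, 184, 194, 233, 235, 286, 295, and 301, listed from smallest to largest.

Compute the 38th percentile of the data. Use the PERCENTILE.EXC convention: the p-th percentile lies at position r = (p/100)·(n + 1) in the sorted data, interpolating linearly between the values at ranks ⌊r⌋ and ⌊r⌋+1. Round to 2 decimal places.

71.88

n = 17.
r = (38/100)·(17 + 1) = 6.84.
Rank 6 is 66 and rank 7 is 73.
Interpolate: 66 + 0.84·(73 − 66) = 66 + 0.84·7 = 71.88.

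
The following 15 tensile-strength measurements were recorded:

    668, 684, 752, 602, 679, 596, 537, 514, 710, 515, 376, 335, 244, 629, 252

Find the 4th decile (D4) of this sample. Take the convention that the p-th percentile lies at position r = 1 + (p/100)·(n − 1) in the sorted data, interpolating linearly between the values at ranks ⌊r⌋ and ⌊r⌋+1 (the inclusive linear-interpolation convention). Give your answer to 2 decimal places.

528.20

Sorted: 244, 252, 335, 376, 514, 515, 537, 596, 602, 629, 668, 679, 684, 710, 752.
n = 15.
r = 1 + (40/100)·(15 − 1) = 1 + 5.6 = 6.6.
Rank 6 is 515 and rank 7 is 537.
Interpolate: 515 + 0.6·(537 − 515) = 515 + 0.6·22 = 528.2.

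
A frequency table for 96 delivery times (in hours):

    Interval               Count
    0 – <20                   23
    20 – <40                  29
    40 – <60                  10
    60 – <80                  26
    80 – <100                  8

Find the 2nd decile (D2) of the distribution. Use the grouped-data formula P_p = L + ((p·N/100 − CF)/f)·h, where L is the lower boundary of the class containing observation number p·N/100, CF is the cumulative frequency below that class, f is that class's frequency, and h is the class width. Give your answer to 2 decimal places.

16.70

N = 96; target position k = 20/100 · 96 = 19.2.
Cumulative frequencies: 23, 52, 62, 88, 96.
Observation 19.2 falls in the class 0 – <20.
L = 0, CF = 0, f = 23, h = 20.
P20 = 0 + ((19.2 − 0)/23)·20 = 0 + 16.6957 = 16.6957.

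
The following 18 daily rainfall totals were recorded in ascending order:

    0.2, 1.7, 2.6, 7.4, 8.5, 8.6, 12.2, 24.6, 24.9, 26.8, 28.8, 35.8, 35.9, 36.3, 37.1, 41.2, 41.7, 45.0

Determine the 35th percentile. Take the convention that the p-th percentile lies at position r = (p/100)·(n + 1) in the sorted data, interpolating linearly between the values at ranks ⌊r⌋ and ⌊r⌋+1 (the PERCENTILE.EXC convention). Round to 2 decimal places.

n = 18.
r = (35/100)·(18 + 1) = 6.65.
Rank 6 is 8.6 and rank 7 is 12.2.
Interpolate: 8.6 + 0.65·(12.2 − 8.6) = 8.6 + 0.65·3.6 = 10.94.

10.94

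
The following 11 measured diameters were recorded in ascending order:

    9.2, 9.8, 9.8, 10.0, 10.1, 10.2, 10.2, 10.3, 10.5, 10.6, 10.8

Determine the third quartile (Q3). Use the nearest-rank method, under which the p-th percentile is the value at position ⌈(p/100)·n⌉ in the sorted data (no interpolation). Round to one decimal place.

10.5

n = 11.
Position = ⌈75/100 · 11⌉ = ⌈8.25⌉ = 9.
The value at rank 9 is 10.5.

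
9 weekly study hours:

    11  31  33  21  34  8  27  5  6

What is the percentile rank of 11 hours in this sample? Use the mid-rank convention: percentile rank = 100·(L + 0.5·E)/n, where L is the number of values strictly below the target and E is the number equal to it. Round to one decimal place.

38.9

Sorted: 5, 6, 8, 11, 21, 27, 31, 33, 34.
Count below 11: L = 3; count equal: E = 1; n = 9.
Percentile rank = 100·(3 + 0.5·1)/9 = 100·3.5/9 = 38.89.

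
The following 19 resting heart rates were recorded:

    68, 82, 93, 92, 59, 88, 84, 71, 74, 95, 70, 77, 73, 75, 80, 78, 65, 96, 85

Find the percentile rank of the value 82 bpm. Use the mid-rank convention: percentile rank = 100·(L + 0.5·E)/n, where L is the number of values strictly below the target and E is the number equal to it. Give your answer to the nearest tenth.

60.5

Sorted: 59, 65, 68, 70, 71, 73, 74, 75, 77, 78, 80, 82, 84, 85, 88, 92, 93, 95, 96.
Count below 82: L = 11; count equal: E = 1; n = 19.
Percentile rank = 100·(11 + 0.5·1)/19 = 100·11.5/19 = 60.53.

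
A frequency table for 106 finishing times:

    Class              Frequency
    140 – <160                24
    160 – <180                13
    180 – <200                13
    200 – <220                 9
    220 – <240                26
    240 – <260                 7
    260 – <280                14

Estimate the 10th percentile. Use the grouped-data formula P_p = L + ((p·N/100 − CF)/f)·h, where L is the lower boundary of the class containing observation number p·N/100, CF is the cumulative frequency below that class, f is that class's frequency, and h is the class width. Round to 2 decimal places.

148.83

N = 106; target position k = 10/100 · 106 = 10.6.
Cumulative frequencies: 24, 37, 50, 59, 85, 92, 106.
Observation 10.6 falls in the class 140 – <160.
L = 140, CF = 0, f = 24, h = 20.
P10 = 140 + ((10.6 − 0)/24)·20 = 140 + 8.83333 = 148.833.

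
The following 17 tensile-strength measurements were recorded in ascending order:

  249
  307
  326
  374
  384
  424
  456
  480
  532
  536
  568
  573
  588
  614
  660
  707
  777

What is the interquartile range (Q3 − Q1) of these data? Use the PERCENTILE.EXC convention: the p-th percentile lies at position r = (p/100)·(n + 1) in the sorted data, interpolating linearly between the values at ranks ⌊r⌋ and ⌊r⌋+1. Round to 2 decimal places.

222.00

n = 17.
P25: r = 4.5; ranks 4–5 are 374, 384; interpolating gives 379.
P75: r = 13.5; ranks 13–14 are 588, 614; interpolating gives 601.
Difference: 601 − 379 = 222.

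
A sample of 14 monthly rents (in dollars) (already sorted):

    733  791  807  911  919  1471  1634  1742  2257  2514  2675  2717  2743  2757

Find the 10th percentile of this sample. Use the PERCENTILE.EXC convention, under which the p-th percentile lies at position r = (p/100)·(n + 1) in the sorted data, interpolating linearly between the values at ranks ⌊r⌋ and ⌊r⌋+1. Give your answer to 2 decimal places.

n = 14.
r = (10/100)·(14 + 1) = 1.5.
Rank 1 is 733 and rank 2 is 791.
Interpolate: 733 + 0.5·(791 − 733) = 733 + 0.5·58 = 762.

762.00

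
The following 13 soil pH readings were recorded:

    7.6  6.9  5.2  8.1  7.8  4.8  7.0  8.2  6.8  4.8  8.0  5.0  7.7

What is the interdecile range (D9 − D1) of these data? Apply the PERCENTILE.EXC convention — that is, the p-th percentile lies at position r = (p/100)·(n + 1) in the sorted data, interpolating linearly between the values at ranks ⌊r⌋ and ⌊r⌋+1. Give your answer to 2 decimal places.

Sorted: 4.8, 4.8, 5.0, 5.2, 6.8, 6.9, 7.0, 7.6, 7.7, 7.8, 8.0, 8.1, 8.2.
n = 13.
P10: r = 1.4; ranks 1–2 are 4.8, 4.8; interpolating gives 4.8.
P90: r = 12.6; ranks 12–13 are 8.1, 8.2; interpolating gives 8.16.
Difference: 8.16 − 4.8 = 3.36.

3.36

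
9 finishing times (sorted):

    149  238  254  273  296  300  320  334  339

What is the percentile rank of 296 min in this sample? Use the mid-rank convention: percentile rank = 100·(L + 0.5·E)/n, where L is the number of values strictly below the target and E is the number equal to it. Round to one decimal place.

Count below 296: L = 4; count equal: E = 1; n = 9.
Percentile rank = 100·(4 + 0.5·1)/9 = 100·4.5/9 = 50.

50.0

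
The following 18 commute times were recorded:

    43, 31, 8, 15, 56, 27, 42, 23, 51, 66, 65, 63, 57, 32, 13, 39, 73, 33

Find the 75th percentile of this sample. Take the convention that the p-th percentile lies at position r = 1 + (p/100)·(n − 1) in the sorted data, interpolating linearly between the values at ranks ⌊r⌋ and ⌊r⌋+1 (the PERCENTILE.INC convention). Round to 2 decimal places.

56.75

Sorted: 8, 13, 15, 23, 27, 31, 32, 33, 39, 42, 43, 51, 56, 57, 63, 65, 66, 73.
n = 18.
r = 1 + (75/100)·(18 − 1) = 1 + 12.75 = 13.75.
Rank 13 is 56 and rank 14 is 57.
Interpolate: 56 + 0.75·(57 − 56) = 56 + 0.75·1 = 56.75.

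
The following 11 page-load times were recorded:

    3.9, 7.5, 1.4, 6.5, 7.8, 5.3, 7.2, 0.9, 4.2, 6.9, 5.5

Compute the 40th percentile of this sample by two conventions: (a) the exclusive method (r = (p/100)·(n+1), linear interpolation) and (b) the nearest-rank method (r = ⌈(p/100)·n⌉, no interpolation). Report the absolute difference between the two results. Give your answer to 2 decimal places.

Sorted: 0.9, 1.4, 3.9, 4.2, 5.3, 5.5, 6.5, 6.9, 7.2, 7.5, 7.8.
n = 11.
(a) r = 4.8; between ranks 4 (4.2) and 5 (5.3): 5.08.
(b) the nearest-rank method: rank 5 → 5.3.
|5.08 − 5.3| = 0.22.

0.22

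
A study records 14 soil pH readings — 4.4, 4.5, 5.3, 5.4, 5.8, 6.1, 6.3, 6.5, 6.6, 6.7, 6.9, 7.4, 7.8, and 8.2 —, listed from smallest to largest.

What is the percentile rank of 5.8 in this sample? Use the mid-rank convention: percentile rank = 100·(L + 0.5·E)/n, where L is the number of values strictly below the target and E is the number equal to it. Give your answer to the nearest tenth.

32.1

Count below 5.8: L = 4; count equal: E = 1; n = 14.
Percentile rank = 100·(4 + 0.5·1)/14 = 100·4.5/14 = 32.14.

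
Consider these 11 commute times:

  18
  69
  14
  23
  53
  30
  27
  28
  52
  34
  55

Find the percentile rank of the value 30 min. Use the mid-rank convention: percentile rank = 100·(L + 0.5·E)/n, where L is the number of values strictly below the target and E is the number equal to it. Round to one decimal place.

50.0

Sorted: 14, 18, 23, 27, 28, 30, 34, 52, 53, 55, 69.
Count below 30: L = 5; count equal: E = 1; n = 11.
Percentile rank = 100·(5 + 0.5·1)/11 = 100·5.5/11 = 50.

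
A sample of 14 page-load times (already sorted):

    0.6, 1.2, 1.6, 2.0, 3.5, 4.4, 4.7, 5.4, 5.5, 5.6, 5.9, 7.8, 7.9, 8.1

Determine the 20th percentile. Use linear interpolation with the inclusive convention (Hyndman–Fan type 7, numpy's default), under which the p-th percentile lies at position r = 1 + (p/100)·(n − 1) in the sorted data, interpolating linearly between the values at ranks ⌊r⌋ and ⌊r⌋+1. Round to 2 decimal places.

1.84

n = 14.
r = 1 + (20/100)·(14 − 1) = 1 + 2.6 = 3.6.
Rank 3 is 1.6 and rank 4 is 2.0.
Interpolate: 1.6 + 0.6·(2.0 − 1.6) = 1.6 + 0.6·0.4 = 1.84.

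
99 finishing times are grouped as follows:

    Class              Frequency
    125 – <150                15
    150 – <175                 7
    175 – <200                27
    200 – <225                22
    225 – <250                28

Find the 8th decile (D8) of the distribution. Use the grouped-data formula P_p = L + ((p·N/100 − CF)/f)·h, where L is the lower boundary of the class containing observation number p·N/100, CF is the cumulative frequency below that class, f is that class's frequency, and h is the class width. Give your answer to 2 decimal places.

N = 99; target position k = 80/100 · 99 = 79.2.
Cumulative frequencies: 15, 22, 49, 71, 99.
Observation 79.2 falls in the class 225 – <250.
L = 225, CF = 71, f = 28, h = 25.
P80 = 225 + ((79.2 − 71)/28)·25 = 225 + 7.32143 = 232.321.

232.32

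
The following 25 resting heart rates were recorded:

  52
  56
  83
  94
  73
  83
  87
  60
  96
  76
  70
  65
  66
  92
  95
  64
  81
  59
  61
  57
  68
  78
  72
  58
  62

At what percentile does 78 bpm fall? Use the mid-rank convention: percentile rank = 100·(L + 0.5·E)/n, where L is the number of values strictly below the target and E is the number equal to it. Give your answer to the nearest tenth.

66.0

Sorted: 52, 56, 57, 58, 59, 60, 61, 62, 64, 65, 66, 68, 70, 72, 73, 76, 78, 81, 83, 83, 87, 92, 94, 95, 96.
Count below 78: L = 16; count equal: E = 1; n = 25.
Percentile rank = 100·(16 + 0.5·1)/25 = 100·16.5/25 = 66.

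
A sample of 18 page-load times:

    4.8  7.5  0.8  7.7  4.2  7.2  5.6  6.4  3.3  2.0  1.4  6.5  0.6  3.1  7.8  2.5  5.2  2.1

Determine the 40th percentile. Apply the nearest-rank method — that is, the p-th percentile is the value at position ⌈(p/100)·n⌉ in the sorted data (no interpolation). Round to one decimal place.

3.3

Sorted: 0.6, 0.8, 1.4, 2.0, 2.1, 2.5, 3.1, 3.3, 4.2, 4.8, 5.2, 5.6, 6.4, 6.5, 7.2, 7.5, 7.7, 7.8.
n = 18.
Position = ⌈40/100 · 18⌉ = ⌈7.2⌉ = 8.
The value at rank 8 is 3.3.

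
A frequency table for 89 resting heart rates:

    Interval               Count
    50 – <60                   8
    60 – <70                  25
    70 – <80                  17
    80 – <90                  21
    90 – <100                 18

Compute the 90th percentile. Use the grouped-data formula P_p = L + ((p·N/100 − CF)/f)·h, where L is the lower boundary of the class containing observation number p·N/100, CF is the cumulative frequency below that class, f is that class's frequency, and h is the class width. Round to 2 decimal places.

95.06

N = 89; target position k = 90/100 · 89 = 80.1.
Cumulative frequencies: 8, 33, 50, 71, 89.
Observation 80.1 falls in the class 90 – <100.
L = 90, CF = 71, f = 18, h = 10.
P90 = 90 + ((80.1 − 71)/18)·10 = 90 + 5.05556 = 95.0556.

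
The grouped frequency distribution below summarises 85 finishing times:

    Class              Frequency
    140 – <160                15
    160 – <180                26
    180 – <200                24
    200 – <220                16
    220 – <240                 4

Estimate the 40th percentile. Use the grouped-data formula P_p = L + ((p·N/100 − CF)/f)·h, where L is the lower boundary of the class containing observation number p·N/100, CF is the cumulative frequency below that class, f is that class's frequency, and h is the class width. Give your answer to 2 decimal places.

174.62

N = 85; target position k = 40/100 · 85 = 34.
Cumulative frequencies: 15, 41, 65, 81, 85.
Observation 34 falls in the class 160 – <180.
L = 160, CF = 15, f = 26, h = 20.
P40 = 160 + ((34 − 15)/26)·20 = 160 + 14.6154 = 174.615.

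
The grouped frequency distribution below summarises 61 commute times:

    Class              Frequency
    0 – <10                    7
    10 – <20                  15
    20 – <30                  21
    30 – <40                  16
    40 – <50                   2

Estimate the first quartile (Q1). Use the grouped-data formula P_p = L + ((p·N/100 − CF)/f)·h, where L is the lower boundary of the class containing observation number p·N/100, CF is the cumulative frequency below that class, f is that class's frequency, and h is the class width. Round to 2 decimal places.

N = 61; target position k = 25/100 · 61 = 15.25.
Cumulative frequencies: 7, 22, 43, 59, 61.
Observation 15.25 falls in the class 10 – <20.
L = 10, CF = 7, f = 15, h = 10.
P25 = 10 + ((15.25 − 7)/15)·10 = 10 + 5.5 = 15.5.

15.50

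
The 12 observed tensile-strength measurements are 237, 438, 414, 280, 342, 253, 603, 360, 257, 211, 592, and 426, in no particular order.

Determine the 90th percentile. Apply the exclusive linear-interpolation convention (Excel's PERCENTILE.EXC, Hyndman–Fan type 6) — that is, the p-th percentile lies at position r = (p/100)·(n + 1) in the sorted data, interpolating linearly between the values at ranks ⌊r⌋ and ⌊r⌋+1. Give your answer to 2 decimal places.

Sorted: 211, 237, 253, 257, 280, 342, 360, 414, 426, 438, 592, 603.
n = 12.
r = (90/100)·(12 + 1) = 11.7.
Rank 11 is 592 and rank 12 is 603.
Interpolate: 592 + 0.7·(603 − 592) = 592 + 0.7·11 = 599.7.

599.70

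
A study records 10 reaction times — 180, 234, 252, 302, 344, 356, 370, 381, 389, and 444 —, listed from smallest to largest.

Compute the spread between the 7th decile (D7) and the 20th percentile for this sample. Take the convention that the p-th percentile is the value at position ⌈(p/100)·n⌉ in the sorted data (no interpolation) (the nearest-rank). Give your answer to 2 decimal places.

136.00

n = 10.
P20: rank ⌈20/100·10⌉ = 2 → 234.
P70: rank ⌈70/100·10⌉ = 7 → 370.
Difference: 370 − 234 = 136.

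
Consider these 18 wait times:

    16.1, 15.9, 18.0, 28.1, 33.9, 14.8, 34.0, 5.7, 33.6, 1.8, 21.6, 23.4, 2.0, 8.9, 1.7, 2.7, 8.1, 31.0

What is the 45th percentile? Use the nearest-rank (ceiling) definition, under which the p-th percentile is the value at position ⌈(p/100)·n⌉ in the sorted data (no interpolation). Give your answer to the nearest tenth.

Sorted: 1.7, 1.8, 2.0, 2.7, 5.7, 8.1, 8.9, 14.8, 15.9, 16.1, 18.0, 21.6, 23.4, 28.1, 31.0, 33.6, 33.9, 34.0.
n = 18.
Position = ⌈45/100 · 18⌉ = ⌈8.1⌉ = 9.
The value at rank 9 is 15.9.

15.9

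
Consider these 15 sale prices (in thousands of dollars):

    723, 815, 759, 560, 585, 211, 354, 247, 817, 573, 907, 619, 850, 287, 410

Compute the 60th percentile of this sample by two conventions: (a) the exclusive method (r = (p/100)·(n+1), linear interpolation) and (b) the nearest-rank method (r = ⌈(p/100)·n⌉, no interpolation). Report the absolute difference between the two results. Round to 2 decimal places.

62.40

Sorted: 211, 247, 287, 354, 410, 560, 573, 585, 619, 723, 759, 815, 817, 850, 907.
n = 15.
(a) r = 9.6; between ranks 9 (619) and 10 (723): 681.4.
(b) the nearest-rank method: rank 9 → 619.
|681.4 − 619| = 62.4.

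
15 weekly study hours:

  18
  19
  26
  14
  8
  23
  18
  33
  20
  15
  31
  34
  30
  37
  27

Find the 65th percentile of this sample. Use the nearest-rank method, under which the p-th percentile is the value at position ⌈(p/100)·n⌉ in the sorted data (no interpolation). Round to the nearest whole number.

Sorted: 8, 14, 15, 18, 18, 19, 20, 23, 26, 27, 30, 31, 33, 34, 37.
n = 15.
Position = ⌈65/100 · 15⌉ = ⌈9.75⌉ = 10.
The value at rank 10 is 27.

27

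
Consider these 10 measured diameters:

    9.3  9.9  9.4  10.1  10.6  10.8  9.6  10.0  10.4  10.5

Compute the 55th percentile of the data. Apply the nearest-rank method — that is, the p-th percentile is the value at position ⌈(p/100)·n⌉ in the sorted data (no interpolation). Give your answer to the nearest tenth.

10.1

Sorted: 9.3, 9.4, 9.6, 9.9, 10.0, 10.1, 10.4, 10.5, 10.6, 10.8.
n = 10.
Position = ⌈55/100 · 10⌉ = ⌈5.5⌉ = 6.
The value at rank 6 is 10.1.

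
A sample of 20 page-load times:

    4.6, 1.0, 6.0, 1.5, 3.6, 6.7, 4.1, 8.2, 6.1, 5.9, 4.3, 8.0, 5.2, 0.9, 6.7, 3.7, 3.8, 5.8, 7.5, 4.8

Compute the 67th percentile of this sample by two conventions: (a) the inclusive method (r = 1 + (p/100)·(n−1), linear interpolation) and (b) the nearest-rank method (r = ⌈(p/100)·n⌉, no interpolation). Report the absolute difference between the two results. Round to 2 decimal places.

Sorted: 0.9, 1.0, 1.5, 3.6, 3.7, 3.8, 4.1, 4.3, 4.6, 4.8, 5.2, 5.8, 5.9, 6.0, 6.1, 6.7, 6.7, 7.5, 8.0, 8.2.
n = 20.
(a) r = 13.73; between ranks 13 (5.9) and 14 (6.0): 5.973.
(b) the nearest-rank method: rank 14 → 6.
|5.973 − 6| = 0.027.

0.03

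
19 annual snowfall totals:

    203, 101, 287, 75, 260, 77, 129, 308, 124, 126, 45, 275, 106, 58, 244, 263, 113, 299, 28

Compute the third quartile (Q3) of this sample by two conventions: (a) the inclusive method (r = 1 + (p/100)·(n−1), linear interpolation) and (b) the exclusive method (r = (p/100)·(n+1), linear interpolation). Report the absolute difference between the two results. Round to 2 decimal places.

1.50

Sorted: 28, 45, 58, 75, 77, 101, 106, 113, 124, 126, 129, 203, 244, 260, 263, 275, 287, 299, 308.
n = 19.
(a) r = 14.5; between ranks 14 (260) and 15 (263): 261.5.
(b) r = 15 → value at rank 15 = 263.
|261.5 − 263| = 1.5.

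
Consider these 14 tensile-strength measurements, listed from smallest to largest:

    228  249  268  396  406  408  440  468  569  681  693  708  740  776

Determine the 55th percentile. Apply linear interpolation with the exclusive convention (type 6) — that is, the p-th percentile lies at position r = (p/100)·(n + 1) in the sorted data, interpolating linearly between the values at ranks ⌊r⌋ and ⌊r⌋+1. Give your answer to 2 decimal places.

n = 14.
r = (55/100)·(14 + 1) = 8.25.
Rank 8 is 468 and rank 9 is 569.
Interpolate: 468 + 0.25·(569 − 468) = 468 + 0.25·101 = 493.25.

493.25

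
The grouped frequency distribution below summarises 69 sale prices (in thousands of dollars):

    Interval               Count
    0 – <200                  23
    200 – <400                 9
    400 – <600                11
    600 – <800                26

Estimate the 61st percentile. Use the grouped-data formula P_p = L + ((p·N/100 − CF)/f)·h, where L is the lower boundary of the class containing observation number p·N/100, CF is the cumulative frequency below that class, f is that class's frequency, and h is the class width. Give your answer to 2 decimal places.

N = 69; target position k = 61/100 · 69 = 42.09.
Cumulative frequencies: 23, 32, 43, 69.
Observation 42.09 falls in the class 400 – <600.
L = 400, CF = 32, f = 11, h = 200.
P61 = 400 + ((42.09 − 32)/11)·200 = 400 + 183.455 = 583.455.

583.45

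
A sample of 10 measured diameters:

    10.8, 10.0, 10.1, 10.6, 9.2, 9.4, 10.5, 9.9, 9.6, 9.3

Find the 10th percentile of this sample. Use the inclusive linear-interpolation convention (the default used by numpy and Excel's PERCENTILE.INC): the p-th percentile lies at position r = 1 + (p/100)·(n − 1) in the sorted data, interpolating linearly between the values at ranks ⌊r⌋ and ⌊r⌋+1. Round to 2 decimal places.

9.29

Sorted: 9.2, 9.3, 9.4, 9.6, 9.9, 10.0, 10.1, 10.5, 10.6, 10.8.
n = 10.
r = 1 + (10/100)·(10 − 1) = 1 + 0.9 = 1.9.
Rank 1 is 9.2 and rank 2 is 9.3.
Interpolate: 9.2 + 0.9·(9.3 − 9.2) = 9.2 + 0.9·0.1 = 9.29.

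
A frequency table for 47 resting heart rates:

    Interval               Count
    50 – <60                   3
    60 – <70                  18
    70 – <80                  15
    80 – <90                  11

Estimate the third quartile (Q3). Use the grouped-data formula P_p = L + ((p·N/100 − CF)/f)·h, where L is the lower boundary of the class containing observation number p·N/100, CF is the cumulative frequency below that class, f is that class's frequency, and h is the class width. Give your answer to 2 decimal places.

N = 47; target position k = 75/100 · 47 = 35.25.
Cumulative frequencies: 3, 21, 36, 47.
Observation 35.25 falls in the class 70 – <80.
L = 70, CF = 21, f = 15, h = 10.
P75 = 70 + ((35.25 − 21)/15)·10 = 70 + 9.5 = 79.5.

79.50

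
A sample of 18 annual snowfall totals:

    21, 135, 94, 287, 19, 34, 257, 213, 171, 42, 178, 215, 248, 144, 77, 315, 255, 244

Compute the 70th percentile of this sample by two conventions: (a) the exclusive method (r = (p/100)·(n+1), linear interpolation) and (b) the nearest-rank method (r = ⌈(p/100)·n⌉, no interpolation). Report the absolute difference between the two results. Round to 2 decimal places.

1.20

Sorted: 19, 21, 34, 42, 77, 94, 135, 144, 171, 178, 213, 215, 244, 248, 255, 257, 287, 315.
n = 18.
(a) r = 13.3; between ranks 13 (244) and 14 (248): 245.2.
(b) the nearest-rank method: rank 13 → 244.
|245.2 − 244| = 1.2.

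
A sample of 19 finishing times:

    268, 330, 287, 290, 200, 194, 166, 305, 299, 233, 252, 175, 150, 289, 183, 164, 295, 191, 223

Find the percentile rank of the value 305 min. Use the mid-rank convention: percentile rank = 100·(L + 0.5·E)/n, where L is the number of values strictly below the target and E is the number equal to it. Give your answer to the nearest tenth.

92.1

Sorted: 150, 164, 166, 175, 183, 191, 194, 200, 223, 233, 252, 268, 287, 289, 290, 295, 299, 305, 330.
Count below 305: L = 17; count equal: E = 1; n = 19.
Percentile rank = 100·(17 + 0.5·1)/19 = 100·17.5/19 = 92.11.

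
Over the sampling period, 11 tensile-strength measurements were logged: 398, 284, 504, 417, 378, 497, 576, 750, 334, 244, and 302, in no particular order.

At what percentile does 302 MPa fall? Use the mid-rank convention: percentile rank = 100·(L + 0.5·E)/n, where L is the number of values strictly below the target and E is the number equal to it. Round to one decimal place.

22.7

Sorted: 244, 284, 302, 334, 378, 398, 417, 497, 504, 576, 750.
Count below 302: L = 2; count equal: E = 1; n = 11.
Percentile rank = 100·(2 + 0.5·1)/11 = 100·2.5/11 = 22.73.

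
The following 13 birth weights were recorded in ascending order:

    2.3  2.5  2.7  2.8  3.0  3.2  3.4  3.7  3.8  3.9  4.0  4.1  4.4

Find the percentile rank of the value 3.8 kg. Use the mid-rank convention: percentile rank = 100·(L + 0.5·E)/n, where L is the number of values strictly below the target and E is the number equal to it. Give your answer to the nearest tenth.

Count below 3.8: L = 8; count equal: E = 1; n = 13.
Percentile rank = 100·(8 + 0.5·1)/13 = 100·8.5/13 = 65.38.

65.4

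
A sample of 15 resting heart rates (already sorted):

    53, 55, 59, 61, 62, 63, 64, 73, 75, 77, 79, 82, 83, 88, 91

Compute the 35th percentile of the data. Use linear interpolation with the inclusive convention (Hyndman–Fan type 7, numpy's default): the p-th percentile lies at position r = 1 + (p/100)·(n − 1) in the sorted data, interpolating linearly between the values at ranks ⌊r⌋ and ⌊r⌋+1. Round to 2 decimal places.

62.90

n = 15.
r = 1 + (35/100)·(15 − 1) = 1 + 4.9 = 5.9.
Rank 5 is 62 and rank 6 is 63.
Interpolate: 62 + 0.9·(63 − 62) = 62 + 0.9·1 = 62.9.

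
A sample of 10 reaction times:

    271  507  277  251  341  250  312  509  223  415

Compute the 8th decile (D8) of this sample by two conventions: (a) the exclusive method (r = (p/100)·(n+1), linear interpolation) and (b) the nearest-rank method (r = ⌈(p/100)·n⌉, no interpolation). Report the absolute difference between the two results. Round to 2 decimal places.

Sorted: 223, 250, 251, 271, 277, 312, 341, 415, 507, 509.
n = 10.
(a) r = 8.8; between ranks 8 (415) and 9 (507): 488.6.
(b) the nearest-rank method: rank 8 → 415.
|488.6 − 415| = 73.6.

73.60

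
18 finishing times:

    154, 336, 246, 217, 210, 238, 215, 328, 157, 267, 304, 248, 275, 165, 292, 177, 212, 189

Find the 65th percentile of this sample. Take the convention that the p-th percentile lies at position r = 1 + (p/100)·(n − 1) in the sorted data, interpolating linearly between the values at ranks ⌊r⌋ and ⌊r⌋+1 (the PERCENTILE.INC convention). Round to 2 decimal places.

Sorted: 154, 157, 165, 177, 189, 210, 212, 215, 217, 238, 246, 248, 267, 275, 292, 304, 328, 336.
n = 18.
r = 1 + (65/100)·(18 − 1) = 1 + 11.05 = 12.05.
Rank 12 is 248 and rank 13 is 267.
Interpolate: 248 + 0.05·(267 − 248) = 248 + 0.05·19 = 248.95.

248.95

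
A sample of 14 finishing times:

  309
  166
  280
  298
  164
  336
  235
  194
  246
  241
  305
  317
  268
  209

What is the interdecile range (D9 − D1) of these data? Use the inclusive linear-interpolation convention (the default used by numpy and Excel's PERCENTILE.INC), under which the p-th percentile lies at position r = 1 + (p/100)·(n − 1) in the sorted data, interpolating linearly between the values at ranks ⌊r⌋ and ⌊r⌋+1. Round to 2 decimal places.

140.20

Sorted: 164, 166, 194, 209, 235, 241, 246, 268, 280, 298, 305, 309, 317, 336.
n = 14.
P10: r = 2.3; ranks 2–3 are 166, 194; interpolating gives 174.4.
P90: r = 12.7; ranks 12–13 are 309, 317; interpolating gives 314.6.
Difference: 314.6 − 174.4 = 140.2.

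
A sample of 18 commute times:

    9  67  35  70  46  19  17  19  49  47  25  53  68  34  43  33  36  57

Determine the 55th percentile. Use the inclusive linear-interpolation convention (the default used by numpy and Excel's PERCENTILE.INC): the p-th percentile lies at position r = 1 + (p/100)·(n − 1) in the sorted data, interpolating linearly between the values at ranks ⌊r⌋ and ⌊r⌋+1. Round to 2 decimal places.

Sorted: 9, 17, 19, 19, 25, 33, 34, 35, 36, 43, 46, 47, 49, 53, 57, 67, 68, 70.
n = 18.
r = 1 + (55/100)·(18 − 1) = 1 + 9.35 = 10.35.
Rank 10 is 43 and rank 11 is 46.
Interpolate: 43 + 0.35·(46 − 43) = 43 + 0.35·3 = 44.05.

44.05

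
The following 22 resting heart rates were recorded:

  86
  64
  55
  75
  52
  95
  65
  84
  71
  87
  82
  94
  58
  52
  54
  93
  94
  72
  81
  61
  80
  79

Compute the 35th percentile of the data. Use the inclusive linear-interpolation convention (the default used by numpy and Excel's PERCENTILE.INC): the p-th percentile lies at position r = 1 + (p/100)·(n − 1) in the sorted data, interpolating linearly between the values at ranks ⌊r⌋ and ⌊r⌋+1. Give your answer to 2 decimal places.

67.10

Sorted: 52, 52, 54, 55, 58, 61, 64, 65, 71, 72, 75, 79, 80, 81, 82, 84, 86, 87, 93, 94, 94, 95.
n = 22.
r = 1 + (35/100)·(22 − 1) = 1 + 7.35 = 8.35.
Rank 8 is 65 and rank 9 is 71.
Interpolate: 65 + 0.35·(71 − 65) = 65 + 0.35·6 = 67.1.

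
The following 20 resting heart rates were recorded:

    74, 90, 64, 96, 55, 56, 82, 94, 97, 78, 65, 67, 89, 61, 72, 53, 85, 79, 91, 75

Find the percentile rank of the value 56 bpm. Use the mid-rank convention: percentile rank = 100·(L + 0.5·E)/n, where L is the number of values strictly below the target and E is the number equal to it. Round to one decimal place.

Sorted: 53, 55, 56, 61, 64, 65, 67, 72, 74, 75, 78, 79, 82, 85, 89, 90, 91, 94, 96, 97.
Count below 56: L = 2; count equal: E = 1; n = 20.
Percentile rank = 100·(2 + 0.5·1)/20 = 100·2.5/20 = 12.5.

12.5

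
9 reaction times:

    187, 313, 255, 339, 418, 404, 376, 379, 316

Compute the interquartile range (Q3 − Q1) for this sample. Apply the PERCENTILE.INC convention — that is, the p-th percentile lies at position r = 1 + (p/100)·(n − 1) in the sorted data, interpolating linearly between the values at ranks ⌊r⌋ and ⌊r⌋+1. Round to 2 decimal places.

Sorted: 187, 255, 313, 316, 339, 376, 379, 404, 418.
n = 9.
P25: r = 3 (integer) → 313.
P75: r = 7 (integer) → 379.
Difference: 379 − 313 = 66.

66.00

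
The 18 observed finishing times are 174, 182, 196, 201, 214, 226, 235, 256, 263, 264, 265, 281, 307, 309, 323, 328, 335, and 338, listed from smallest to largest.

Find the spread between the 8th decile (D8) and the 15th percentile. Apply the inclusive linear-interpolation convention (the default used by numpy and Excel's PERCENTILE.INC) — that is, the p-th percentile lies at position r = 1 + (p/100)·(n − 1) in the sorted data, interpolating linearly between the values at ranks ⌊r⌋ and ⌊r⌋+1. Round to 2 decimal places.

118.65

n = 18.
P15: r = 3.55; ranks 3–4 are 196, 201; interpolating gives 198.75.
P80: r = 14.6; ranks 14–15 are 309, 323; interpolating gives 317.4.
Difference: 317.4 − 198.75 = 118.65.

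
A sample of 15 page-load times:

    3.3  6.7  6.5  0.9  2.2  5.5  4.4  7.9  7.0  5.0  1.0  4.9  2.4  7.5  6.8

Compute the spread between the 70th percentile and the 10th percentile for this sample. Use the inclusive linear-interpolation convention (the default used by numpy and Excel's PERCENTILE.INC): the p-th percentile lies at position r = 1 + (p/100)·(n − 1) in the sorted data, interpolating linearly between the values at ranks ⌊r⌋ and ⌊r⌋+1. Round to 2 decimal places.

Sorted: 0.9, 1.0, 2.2, 2.4, 3.3, 4.4, 4.9, 5.0, 5.5, 6.5, 6.7, 6.8, 7.0, 7.5, 7.9.
n = 15.
P10: r = 2.4; ranks 2–3 are 1.0, 2.2; interpolating gives 1.48.
P70: r = 10.8; ranks 10–11 are 6.5, 6.7; interpolating gives 6.66.
Difference: 6.66 − 1.48 = 5.18.

5.18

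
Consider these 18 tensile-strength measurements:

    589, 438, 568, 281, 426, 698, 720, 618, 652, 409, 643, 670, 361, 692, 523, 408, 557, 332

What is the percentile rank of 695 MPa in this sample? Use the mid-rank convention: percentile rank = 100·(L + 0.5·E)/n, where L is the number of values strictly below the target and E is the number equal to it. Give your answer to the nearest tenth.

88.9

Sorted: 281, 332, 361, 408, 409, 426, 438, 523, 557, 568, 589, 618, 643, 652, 670, 692, 698, 720.
Count below 695: L = 16; count equal: E = 0; n = 18.
Percentile rank = 100·(16 + 0.5·0)/18 = 100·16/18 = 88.89.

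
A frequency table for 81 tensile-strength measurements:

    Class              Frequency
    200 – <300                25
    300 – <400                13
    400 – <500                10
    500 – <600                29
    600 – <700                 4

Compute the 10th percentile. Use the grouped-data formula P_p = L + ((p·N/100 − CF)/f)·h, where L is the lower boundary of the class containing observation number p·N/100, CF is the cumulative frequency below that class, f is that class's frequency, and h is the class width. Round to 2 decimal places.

N = 81; target position k = 10/100 · 81 = 8.1.
Cumulative frequencies: 25, 38, 48, 77, 81.
Observation 8.1 falls in the class 200 – <300.
L = 200, CF = 0, f = 25, h = 100.
P10 = 200 + ((8.1 − 0)/25)·100 = 200 + 32.4 = 232.4.

232.40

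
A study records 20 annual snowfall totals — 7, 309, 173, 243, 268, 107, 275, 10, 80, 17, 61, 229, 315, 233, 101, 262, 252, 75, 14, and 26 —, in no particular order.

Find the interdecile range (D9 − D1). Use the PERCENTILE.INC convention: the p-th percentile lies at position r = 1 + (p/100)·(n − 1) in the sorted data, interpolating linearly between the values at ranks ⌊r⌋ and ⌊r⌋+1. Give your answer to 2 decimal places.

Sorted: 7, 10, 14, 17, 26, 61, 75, 80, 101, 107, 173, 229, 233, 243, 252, 262, 268, 275, 309, 315.
n = 20.
P10: r = 2.9; ranks 2–3 are 10, 14; interpolating gives 13.6.
P90: r = 18.1; ranks 18–19 are 275, 309; interpolating gives 278.4.
Difference: 278.4 − 13.6 = 264.8.

264.80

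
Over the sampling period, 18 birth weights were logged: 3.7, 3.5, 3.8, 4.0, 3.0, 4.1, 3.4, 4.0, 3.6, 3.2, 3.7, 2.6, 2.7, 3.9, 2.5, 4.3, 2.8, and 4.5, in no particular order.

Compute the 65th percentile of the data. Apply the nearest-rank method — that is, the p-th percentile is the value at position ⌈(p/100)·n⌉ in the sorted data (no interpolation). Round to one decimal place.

3.8

Sorted: 2.5, 2.6, 2.7, 2.8, 3.0, 3.2, 3.4, 3.5, 3.6, 3.7, 3.7, 3.8, 3.9, 4.0, 4.0, 4.1, 4.3, 4.5.
n = 18.
Position = ⌈65/100 · 18⌉ = ⌈11.7⌉ = 12.
The value at rank 12 is 3.8.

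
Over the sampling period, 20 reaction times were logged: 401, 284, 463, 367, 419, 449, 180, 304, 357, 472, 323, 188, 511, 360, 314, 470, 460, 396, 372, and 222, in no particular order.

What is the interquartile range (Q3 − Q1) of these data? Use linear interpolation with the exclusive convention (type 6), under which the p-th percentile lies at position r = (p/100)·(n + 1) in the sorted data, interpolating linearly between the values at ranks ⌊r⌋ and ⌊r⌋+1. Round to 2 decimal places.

Sorted: 180, 188, 222, 284, 304, 314, 323, 357, 360, 367, 372, 396, 401, 419, 449, 460, 463, 470, 472, 511.
n = 20.
P25: r = 5.25; ranks 5–6 are 304, 314; interpolating gives 306.5.
P75: r = 15.75; ranks 15–16 are 449, 460; interpolating gives 457.25.
Difference: 457.25 − 306.5 = 150.75.

150.75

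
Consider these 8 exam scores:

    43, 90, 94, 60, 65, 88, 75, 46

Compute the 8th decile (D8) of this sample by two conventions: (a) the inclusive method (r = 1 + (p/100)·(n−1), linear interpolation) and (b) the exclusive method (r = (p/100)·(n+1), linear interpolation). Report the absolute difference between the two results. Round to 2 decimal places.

Sorted: 43, 46, 60, 65, 75, 88, 90, 94.
n = 8.
(a) r = 6.6; between ranks 6 (88) and 7 (90): 89.2.
(b) r = 7.2; between ranks 7 (90) and 8 (94): 90.8.
|89.2 − 90.8| = 1.6.

1.60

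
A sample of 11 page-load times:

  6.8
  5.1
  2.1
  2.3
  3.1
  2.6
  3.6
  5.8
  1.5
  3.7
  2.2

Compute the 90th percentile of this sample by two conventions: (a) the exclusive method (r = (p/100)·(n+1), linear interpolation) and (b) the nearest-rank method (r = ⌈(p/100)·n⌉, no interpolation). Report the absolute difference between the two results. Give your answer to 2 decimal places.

Sorted: 1.5, 2.1, 2.2, 2.3, 2.6, 3.1, 3.6, 3.7, 5.1, 5.8, 6.8.
n = 11.
(a) r = 10.8; between ranks 10 (5.8) and 11 (6.8): 6.6.
(b) the nearest-rank method: rank 10 → 5.8.
|6.6 − 5.8| = 0.8.

0.80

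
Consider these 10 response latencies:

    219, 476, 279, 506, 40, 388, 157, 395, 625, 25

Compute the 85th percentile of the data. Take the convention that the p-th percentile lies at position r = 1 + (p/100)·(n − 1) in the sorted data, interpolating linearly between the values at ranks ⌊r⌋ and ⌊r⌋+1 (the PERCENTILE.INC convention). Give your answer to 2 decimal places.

495.50

Sorted: 25, 40, 157, 219, 279, 388, 395, 476, 506, 625.
n = 10.
r = 1 + (85/100)·(10 − 1) = 1 + 7.65 = 8.65.
Rank 8 is 476 and rank 9 is 506.
Interpolate: 476 + 0.65·(506 − 476) = 476 + 0.65·30 = 495.5.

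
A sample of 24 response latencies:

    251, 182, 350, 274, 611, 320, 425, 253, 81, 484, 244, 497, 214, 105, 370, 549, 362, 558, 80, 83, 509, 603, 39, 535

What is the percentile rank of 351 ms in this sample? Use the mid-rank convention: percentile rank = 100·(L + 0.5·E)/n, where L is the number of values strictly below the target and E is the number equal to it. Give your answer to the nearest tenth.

54.2

Sorted: 39, 80, 81, 83, 105, 182, 214, 244, 251, 253, 274, 320, 350, 362, 370, 425, 484, 497, 509, 535, 549, 558, 603, 611.
Count below 351: L = 13; count equal: E = 0; n = 24.
Percentile rank = 100·(13 + 0.5·0)/24 = 100·13/24 = 54.17.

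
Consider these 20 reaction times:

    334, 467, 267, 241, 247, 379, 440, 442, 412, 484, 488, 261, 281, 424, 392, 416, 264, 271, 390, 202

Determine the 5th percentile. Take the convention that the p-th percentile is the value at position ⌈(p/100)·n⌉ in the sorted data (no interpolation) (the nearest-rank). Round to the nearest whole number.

Sorted: 202, 241, 247, 261, 264, 267, 271, 281, 334, 379, 390, 392, 412, 416, 424, 440, 442, 467, 484, 488.
n = 20.
Position = ⌈5/100 · 20⌉ = ⌈1⌉ = 1.
The value at rank 1 is 202.

202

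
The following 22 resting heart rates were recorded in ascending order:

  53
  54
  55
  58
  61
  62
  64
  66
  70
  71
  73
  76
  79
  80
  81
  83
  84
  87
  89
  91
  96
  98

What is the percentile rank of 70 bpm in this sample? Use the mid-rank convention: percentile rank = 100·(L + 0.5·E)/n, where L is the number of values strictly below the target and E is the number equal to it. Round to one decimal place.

38.6

Count below 70: L = 8; count equal: E = 1; n = 22.
Percentile rank = 100·(8 + 0.5·1)/22 = 100·8.5/22 = 38.64.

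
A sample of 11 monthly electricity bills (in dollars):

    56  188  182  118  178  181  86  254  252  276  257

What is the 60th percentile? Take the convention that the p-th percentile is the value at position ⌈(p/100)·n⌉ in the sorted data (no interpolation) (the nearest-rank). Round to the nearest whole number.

Sorted: 56, 86, 118, 178, 181, 182, 188, 252, 254, 257, 276.
n = 11.
Position = ⌈60/100 · 11⌉ = ⌈6.6⌉ = 7.
The value at rank 7 is 188.

188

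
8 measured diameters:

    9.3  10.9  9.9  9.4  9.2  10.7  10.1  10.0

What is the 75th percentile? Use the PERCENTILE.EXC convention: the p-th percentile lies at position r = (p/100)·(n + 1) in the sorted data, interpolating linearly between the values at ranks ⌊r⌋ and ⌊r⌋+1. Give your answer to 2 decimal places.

Sorted: 9.2, 9.3, 9.4, 9.9, 10.0, 10.1, 10.7, 10.9.
n = 8.
r = (75/100)·(8 + 1) = 6.75.
Rank 6 is 10.1 and rank 7 is 10.7.
Interpolate: 10.1 + 0.75·(10.7 − 10.1) = 10.1 + 0.75·0.6 = 10.55.

10.55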